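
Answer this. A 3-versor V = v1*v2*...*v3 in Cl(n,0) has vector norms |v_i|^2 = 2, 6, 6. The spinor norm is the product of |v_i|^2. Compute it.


Spinor norm N(V) = |v1|^2 * |v2|^2 * ... * |v3|^2
= 2 * 6 * 6
Running product: 2, 12, 72
N(V) = 72


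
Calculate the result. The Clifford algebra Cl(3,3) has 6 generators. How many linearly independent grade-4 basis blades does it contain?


Number of grade-k basis blades in Cl(p,q) with n = p + q is C(n, k).
n = 3 + 3 = 6
C(6, 4) = 6! / (4! * 2!)
= 720 / (24 * 2)
= 15


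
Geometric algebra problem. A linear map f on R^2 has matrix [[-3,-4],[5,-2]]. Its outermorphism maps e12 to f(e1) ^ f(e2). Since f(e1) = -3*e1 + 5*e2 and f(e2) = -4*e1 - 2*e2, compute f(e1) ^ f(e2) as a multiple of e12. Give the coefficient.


The outermorphism of a linear map f sends e1^e2 to f(e1)^f(e2).
f(e1) = -3*e1 + 5*e2
f(e2) = -4*e1 - 2*e2
f(e1) ^ f(e2) = (-3*e1 + 5*e2) ^ (-4*e1 - 2*e2)
= (-3)*(-2)*e12 + 5*(-4)*e21
= (6 - (-20))*e12
= 26*e12
Coefficient = 26


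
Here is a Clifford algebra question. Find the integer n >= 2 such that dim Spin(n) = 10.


dim Spin(n) = dim so(n) = n(n-1)/2.
Solve n(n-1)/2 = 10, i.e. n^2 - n - 20 = 0.
Discriminant = 1 + 8*10 = 81
n = (1 + sqrt(81))/2 = (1 + 9)/2 = 5


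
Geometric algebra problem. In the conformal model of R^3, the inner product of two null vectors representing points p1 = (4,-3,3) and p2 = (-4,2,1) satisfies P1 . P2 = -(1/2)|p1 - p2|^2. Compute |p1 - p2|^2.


p1 - p2 = (8, -5, 2)
|p1 - p2|^2 = 8^2 + (-5)^2 + 2^2
= 64 + 25 + 4
= 93


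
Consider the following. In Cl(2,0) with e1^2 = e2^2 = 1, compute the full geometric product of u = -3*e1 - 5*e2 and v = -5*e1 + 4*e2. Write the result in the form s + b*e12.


Expand: (-3*e1 - 5*e2)(-5*e1 + 4*e2)
= (-3)*(-5)*e1e1 + (-3)*4*e1e2 + (-5)*(-5)*e2e1 + (-5)*4*e2e2
Using e1^2 = e2^2 = 1, e2e1 = -e1e2:
Scalar part s = (-3)*(-5) + (-5)*4 = 15 + (-20) = -5
Bivector part b = (-3)*4 - (-5)*(-5) = -12 - 25 = -37
uv = -5 - 37*e12


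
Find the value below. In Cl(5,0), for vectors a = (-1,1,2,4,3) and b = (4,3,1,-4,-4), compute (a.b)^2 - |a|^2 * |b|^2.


a . b = (-1)*4 + 1*3 + 2*1 + 4*(-4) + 3*(-4)
= -4 + 3 + 2 + (-16) + (-12) = -27
|a|^2 = (-1)^2 + 1^2 + 2^2 + 4^2 + 3^2 = 31
|b|^2 = 4^2 + 3^2 + 1^2 + (-4)^2 + (-4)^2 = 58
(a.b)^2 = (-27)^2 = 729
|a|^2 * |b|^2 = 31 * 58 = 1798
Result = 729 - 1798 = -1069


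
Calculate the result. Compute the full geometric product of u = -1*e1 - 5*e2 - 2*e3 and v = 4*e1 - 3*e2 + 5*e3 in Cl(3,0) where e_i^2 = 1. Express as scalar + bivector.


In Cl(3,0): e_i^2 = 1, e_ie_j = -e_je_i for i != j.
Scalar part = u . v = (-1)*4 + (-5)*(-3) + (-2)*5
= -4 + 15 + (-10) = 1
e12 coeff = (-1)*(-3) - (-5)*4 = 3 - (-20) = 23
e13 coeff = (-1)*5 - (-2)*4 = -5 - (-8) = 3
e23 coeff = (-5)*5 - (-2)*(-3) = -25 - 6 = -31
uv = 1 + 23*e12 + 3*e13 - 31*e23


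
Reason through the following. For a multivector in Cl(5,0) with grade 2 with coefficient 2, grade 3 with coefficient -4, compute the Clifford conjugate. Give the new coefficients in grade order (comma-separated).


Clifford conjugate sign for grade k: (-1)^(k(k+1)/2)
Grade 2: (-1)^(2*3/2) = (-1)^3 = -1, coeff 2 -> -2
Grade 3: (-1)^(3*4/2) = (-1)^6 = 1, coeff -4 -> -4
Conjugated coefficients: -2, -4


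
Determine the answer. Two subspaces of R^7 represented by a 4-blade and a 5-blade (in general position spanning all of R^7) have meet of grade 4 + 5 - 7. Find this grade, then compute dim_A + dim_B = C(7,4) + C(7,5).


Meet grade = grade(A) + grade(B) - n
= 4 + 5 - 7 = 2
C(7,4) = 35
C(7,5) = 21
dim_A + dim_B = 35 + 21 = 56


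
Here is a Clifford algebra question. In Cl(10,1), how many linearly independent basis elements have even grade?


Even subalgebra dimension = 2^(n-1)
n = 10 + 1 = 11
2^(11 - 1) = 2^10 = 1024
Verification: sum of C(11,k) for even k = 1 + 55 + 330 + 462 + 165 + 11 = 1024
Result = 1024


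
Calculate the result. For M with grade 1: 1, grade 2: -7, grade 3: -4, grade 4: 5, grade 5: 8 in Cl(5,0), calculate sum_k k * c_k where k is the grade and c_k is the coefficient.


Grade-weighted sum = sum of grade_k * coefficient_k
1*1 = 1
2*(-7) = -14
3*(-4) = -12
4*5 = 20
5*8 = 40
Total = 1 + (-14) + (-12) + 20 + 40 = 35


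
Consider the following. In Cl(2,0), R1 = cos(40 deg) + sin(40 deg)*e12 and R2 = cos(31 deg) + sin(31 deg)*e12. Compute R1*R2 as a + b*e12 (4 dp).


Same-plane rotors commute and their half-angles add:
R1*R2 = cos(a1 + a2) + sin(a1 + a2)*e12.
a1 + a2 = 40 + 31 = 71 deg
cos(71 deg) = 0.3256
sin(71 deg) = 0.9455
R1*R2 = 0.3256 + 0.9455*e12


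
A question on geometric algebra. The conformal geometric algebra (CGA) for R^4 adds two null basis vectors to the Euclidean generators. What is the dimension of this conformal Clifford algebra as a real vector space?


The conformal model of R^4 uses Cl(5,1): the 4 Euclidean generators plus two extra orthogonal generators e+ (e+^2 = +1) and e- (e-^2 = -1), from which the null vectors e0, einf are built.
Number of generators m = 4 + 2 = 6.
dim Cl(p,q) = 2^m = 2^6 = 64


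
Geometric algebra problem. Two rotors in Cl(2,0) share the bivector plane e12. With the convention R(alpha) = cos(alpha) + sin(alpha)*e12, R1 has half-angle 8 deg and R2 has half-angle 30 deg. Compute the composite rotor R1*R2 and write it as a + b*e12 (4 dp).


Same-plane rotors commute and their half-angles add:
R1*R2 = cos(a1 + a2) + sin(a1 + a2)*e12.
a1 + a2 = 8 + 30 = 38 deg
cos(38 deg) = 0.7880
sin(38 deg) = 0.6157
R1*R2 = 0.7880 + 0.6157*e12


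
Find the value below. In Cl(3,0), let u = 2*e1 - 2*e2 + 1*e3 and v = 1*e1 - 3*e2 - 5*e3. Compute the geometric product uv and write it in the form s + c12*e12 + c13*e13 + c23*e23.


In Cl(3,0): e_i^2 = 1, e_ie_j = -e_je_i for i != j.
Scalar part = u . v = 2*1 + (-2)*(-3) + 1*(-5)
= 2 + 6 + (-5) = 3
e12 coeff = 2*(-3) - (-2)*1 = -6 - (-2) = -4
e13 coeff = 2*(-5) - 1*1 = -10 - 1 = -11
e23 coeff = (-2)*(-5) - 1*(-3) = 10 - (-3) = 13
uv = 3 - 4*e12 - 11*e13 + 13*e23


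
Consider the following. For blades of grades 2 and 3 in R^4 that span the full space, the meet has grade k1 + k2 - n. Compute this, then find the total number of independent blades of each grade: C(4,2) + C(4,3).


Meet grade = grade(A) + grade(B) - n
= 2 + 3 - 4 = 1
C(4,2) = 6
C(4,3) = 4
dim_A + dim_B = 6 + 4 = 10


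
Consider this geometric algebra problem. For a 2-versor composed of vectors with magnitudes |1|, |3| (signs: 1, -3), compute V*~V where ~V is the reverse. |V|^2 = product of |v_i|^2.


Each vector v_i has |v_i|^2 = s_i^2
Squared scales: 1^2 = 1, (-3)^2 = 9
|V|^2 = 1 * 9
= 9


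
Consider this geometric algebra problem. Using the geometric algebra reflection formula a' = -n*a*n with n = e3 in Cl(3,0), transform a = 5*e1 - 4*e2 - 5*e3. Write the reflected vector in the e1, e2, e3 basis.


Reflection formula: a' = -n*a*n, with n = e3 (unit vector, n^2 = 1).
For reflection through hyperplane perp to e3:
The component along e3 flips sign, others stay.
a = (5, -4, -5)
a' = (5, -4, 5)
a' = 5*e1 - 4*e2 + 5*e3


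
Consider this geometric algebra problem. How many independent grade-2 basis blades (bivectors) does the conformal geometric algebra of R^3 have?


The conformal model of R^3 uses Cl(4,1) with m = 3 + 2 = 5 generators.
Number of grade-2 blades = C(m, 2) = C(5, 2)
= 5*4/2 = 10


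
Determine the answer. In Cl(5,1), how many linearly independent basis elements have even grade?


Even subalgebra dimension = 2^(n-1)
n = 5 + 1 = 6
2^(6 - 1) = 2^5 = 32
Verification: sum of C(6,k) for even k = 1 + 15 + 15 + 1 = 32
Result = 32


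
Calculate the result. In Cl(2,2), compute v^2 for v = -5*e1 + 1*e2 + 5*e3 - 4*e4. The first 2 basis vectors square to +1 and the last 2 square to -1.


v^2 = sum of c_i^2 * e_i^2
Positive signature terms (e_i^2 = +1): (-5)^2 + 1^2 = 26
Negative signature terms (e_j^2 = -1): 5^2 + (-4)^2 = 41
v^2 = 26 - 41 = -15


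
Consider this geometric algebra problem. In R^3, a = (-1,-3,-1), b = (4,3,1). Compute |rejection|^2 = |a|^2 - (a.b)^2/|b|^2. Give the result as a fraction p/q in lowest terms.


|a|^2 = (-1)^2 + (-3)^2 + (-1)^2 = 11
|b|^2 = 4^2 + 3^2 + 1^2 = 26
a . b = (-1)*4 + (-3)*3 + (-1)*1 = -14
(a.b)^2 = (-14)^2 = 196
|rej|^2 = 11 - 196/26
= (286 - 196)/26
= 90/26
In lowest terms: 45/13


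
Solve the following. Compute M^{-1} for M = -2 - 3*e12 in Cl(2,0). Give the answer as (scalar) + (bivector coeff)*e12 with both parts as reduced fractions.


M = -2 - 3*e12, where e12^2 = -1.
Since M commutes with its reverse ~M = a - b*e12, M * ~M = a^2 - b^2*e12^2 = a^2 + b^2.
So M^{-1} = ~M / (a^2 + b^2) = (a - b*e12)/(a^2 + b^2).
a^2 + b^2 = 4 + 9 = 13
Scalar part = -2/13 = -2/13
Bivector coeff = 3/13 = 3/13
M^{-1} = -2/13 + 3/13*e12


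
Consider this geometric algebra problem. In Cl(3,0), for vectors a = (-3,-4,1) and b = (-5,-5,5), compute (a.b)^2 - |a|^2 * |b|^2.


a . b = (-3)*(-5) + (-4)*(-5) + 1*5
= 15 + 20 + 5 = 40
|a|^2 = (-3)^2 + (-4)^2 + 1^2 = 26
|b|^2 = (-5)^2 + (-5)^2 + 5^2 = 75
(a.b)^2 = 40^2 = 1600
|a|^2 * |b|^2 = 26 * 75 = 1950
Result = 1600 - 1950 = -350


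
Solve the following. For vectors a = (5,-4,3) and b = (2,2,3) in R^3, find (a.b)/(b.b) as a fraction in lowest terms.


Projection coefficient = (a . b) / (b . b)
a . b = 5*2 + (-4)*2 + 3*3
= 10 + (-8) + 9 = 11
b . b = 2^2 + 2^2 + 3^2
= 4 + 4 + 9 = 17
Coefficient = 11/17
In lowest terms: 11/17


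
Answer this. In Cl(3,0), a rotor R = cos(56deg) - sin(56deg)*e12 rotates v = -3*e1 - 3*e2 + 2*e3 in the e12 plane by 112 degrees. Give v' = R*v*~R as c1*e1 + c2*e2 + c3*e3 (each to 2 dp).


Rotor R = cos(56deg) - sin(56deg)*e12
Rotation angle theta = 2 * 56 = 112 degrees in the e12 plane (e1 -> e2).
The component perpendicular to the plane (e3) is invariant: v'_3 = v3 = 2.00
cos(112deg) = -0.3746, sin(112deg) = 0.9272
v'_1 = v1*cos(theta) - v2*sin(theta) = -3*(-0.3746) - (-3)*0.9272 = 3.91
v'_2 = v1*sin(theta) + v2*cos(theta) = -3*0.9272 + (-3)*(-0.3746) = -1.66
v' = 3.91*e1 - 1.66*e2 + 2.00*e3


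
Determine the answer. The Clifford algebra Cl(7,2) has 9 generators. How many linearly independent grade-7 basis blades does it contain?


Number of grade-k basis blades in Cl(p,q) with n = p + q is C(n, k).
n = 7 + 2 = 9
C(9, 7) = 9! / (7! * 2!)
= 362880 / (5040 * 2)
= 36


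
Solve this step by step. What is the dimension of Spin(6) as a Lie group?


Spin(n) double-covers SO(n); both have Lie algebra so(n) of dimension n(n-1)/2.
n = 6
n(n-1) = 6 * 5 = 30
dim Spin(6) = 30/2 = 15


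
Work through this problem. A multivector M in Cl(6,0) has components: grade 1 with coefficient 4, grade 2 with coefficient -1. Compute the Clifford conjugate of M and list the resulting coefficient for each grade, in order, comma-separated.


Clifford conjugate sign for grade k: (-1)^(k(k+1)/2)
Grade 1: (-1)^(1*2/2) = (-1)^1 = -1, coeff 4 -> -4
Grade 2: (-1)^(2*3/2) = (-1)^3 = -1, coeff -1 -> 1
Conjugated coefficients: -4, 1


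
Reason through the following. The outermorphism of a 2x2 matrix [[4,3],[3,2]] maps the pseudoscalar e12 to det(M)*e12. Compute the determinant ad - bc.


The outermorphism of a linear map f sends e1^e2 to f(e1)^f(e2).
f(e1) = 4*e1 + 3*e2
f(e2) = 3*e1 + 2*e2
f(e1) ^ f(e2) = (4*e1 + 3*e2) ^ (3*e1 + 2*e2)
= 4*2*e12 + 3*3*e21
= (8 - 9)*e12
= -1*e12
Coefficient = -1


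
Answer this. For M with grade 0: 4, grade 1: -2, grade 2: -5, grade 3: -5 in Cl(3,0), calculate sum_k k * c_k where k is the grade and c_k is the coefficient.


Grade-weighted sum = sum of grade_k * coefficient_k
0*4 = 0
1*(-2) = -2
2*(-5) = -10
3*(-5) = -15
Total = 0 + (-2) + (-10) + (-15) = -27


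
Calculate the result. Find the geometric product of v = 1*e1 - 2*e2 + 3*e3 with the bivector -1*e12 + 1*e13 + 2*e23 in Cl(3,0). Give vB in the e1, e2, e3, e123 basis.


vB has grade-1 (vector) and grade-3 (trivector) parts: vB = (v _| B) + (v ^ B).
Vector part <vB>_1:
  e1: -v2*b12 - v3*b13 = -(-2)*(-1) - (3)*(1) = -5
  e2: v1*b12 - v3*b23 = (1)*(-1) - (3)*(2) = -7
  e3: v1*b13 + v2*b23 = (1)*(1) + (-2)*(2) = -3
Trivector part <vB>_3:
  e123: v1*b23 - v2*b13 + v3*b12 = (1)*(2) - (-2)*(1) + (3)*(-1) = 1
vB = -5*e1 - 7*e2 - 3*e3 + 1*e123


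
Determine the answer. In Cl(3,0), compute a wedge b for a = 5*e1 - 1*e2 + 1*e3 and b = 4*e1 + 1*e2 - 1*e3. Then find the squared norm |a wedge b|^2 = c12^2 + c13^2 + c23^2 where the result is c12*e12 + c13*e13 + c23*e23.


a wedge b = (a1*b2 - a2*b1)*e12 + (a1*b3 - a3*b1)*e13 + (a2*b3 - a3*b2)*e23
e12 coeff: 5*1 - (-1)*4 = 5 - (-4) = 9
e13 coeff: 5*(-1) - 1*4 = -5 - 4 = -9
e23 coeff: (-1)*(-1) - 1*1 = 1 - 1 = 0
|a wedge b|^2 = 9^2 + (-9)^2 + 0^2
= 81 + 81 + 0
= 162


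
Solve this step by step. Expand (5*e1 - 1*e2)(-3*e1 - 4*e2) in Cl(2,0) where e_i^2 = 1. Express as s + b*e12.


Expand: (5*e1 - 1*e2)(-3*e1 - 4*e2)
= 5*(-3)*e1e1 + 5*(-4)*e1e2 + (-1)*(-3)*e2e1 + (-1)*(-4)*e2e2
Using e1^2 = e2^2 = 1, e2e1 = -e1e2:
Scalar part s = 5*(-3) + (-1)*(-4) = -15 + 4 = -11
Bivector part b = 5*(-4) - (-1)*(-3) = -20 - 3 = -23
uv = -11 - 23*e12


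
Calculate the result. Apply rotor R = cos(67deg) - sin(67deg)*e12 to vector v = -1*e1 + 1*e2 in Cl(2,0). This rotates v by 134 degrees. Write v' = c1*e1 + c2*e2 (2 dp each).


Rotor R = cos(67deg) - sin(67deg)*e12
Rotation angle theta = 2 * 67 = 134 degrees
v' = R*v*~R rotates v by theta.
cos(134deg) = -0.6947, sin(134deg) = 0.7193
v'_1 = -1*cos(134deg) - 1*sin(134deg)
= -1*(-0.6947) - 1*0.7193
= -0.02
v'_2 = -1*sin(134deg) + 1*cos(134deg)
= -1*0.7193 + 1*(-0.6947)
= -1.41
v' = -0.02*e1 - 1.41*e2


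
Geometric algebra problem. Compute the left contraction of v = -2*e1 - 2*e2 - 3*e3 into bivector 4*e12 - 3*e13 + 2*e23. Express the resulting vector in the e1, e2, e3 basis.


Left contraction v _| B = <vB>_1 (grade-1 part of the geometric product vB).
Using e1_|e12 = e2, e2_|e12 = -e1, e1_|e13 = e3, e3_|e13 = -e1, e2_|e23 = e3, e3_|e23 = -e2:
e1 coeff: -v2*b12 - v3*b13 = -(-2)*(4) - (-3)*(-3) = -1
e2 coeff: v1*b12 - v3*b23 = (-2)*(4) - (-3)*(2) = -2
e3 coeff: v1*b13 + v2*b23 = (-2)*(-3) + (-2)*(2) = 2
v _| B = -1*e1 - 2*e2 + 2*e3


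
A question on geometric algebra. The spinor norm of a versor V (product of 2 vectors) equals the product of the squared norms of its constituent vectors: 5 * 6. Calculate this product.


Spinor norm N(V) = |v1|^2 * |v2|^2 * ... * |v2|^2
= 5 * 6
Running product: 5, 30
N(V) = 30


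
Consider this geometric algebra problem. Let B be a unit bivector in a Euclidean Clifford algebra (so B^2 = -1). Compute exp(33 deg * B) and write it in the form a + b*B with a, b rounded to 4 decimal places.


For a unit bivector B with B^2 = -1, the exponential series gives
e^(theta*B) = cos(theta) + sin(theta)*B (the GA analogue of Euler's formula).
theta = 33 degrees = 0.575959 rad
cos(33 deg) = 0.8387
sin(33 deg) = 0.5446
exp(theta*B) = 0.8387 + 0.5446*B


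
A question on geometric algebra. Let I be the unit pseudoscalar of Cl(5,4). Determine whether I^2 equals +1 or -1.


The pseudoscalar I = e1...e_n (product of all n generators) of Cl(p,q) satisfies I^2 = (-1)^(q + n(n-1)/2).
p = 5, q = 4, n = p + q = 9
n(n-1)/2 = 9 * 8 / 2 = 36
Exponent = q + n(n-1)/2 = 4 + 36 = 40
I^2 = (-1)^40 = +1


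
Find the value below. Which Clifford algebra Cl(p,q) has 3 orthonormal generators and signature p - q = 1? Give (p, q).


We need p + q = 3 and p - q = 1.
Adding: 2p = 3 + 1 = 4, so p = 2.
Then q = 3 - 2 = 1.
(p, q) = (2, 1)


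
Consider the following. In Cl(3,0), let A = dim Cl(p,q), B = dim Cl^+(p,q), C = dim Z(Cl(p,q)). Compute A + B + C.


n = 3 + 0 = 3
Total dim = 2^3 = 8
Even subalgebra dim = 2^2 = 4
n is odd, so center dim = 2
Sum = 8 + 4 + 2 = 14


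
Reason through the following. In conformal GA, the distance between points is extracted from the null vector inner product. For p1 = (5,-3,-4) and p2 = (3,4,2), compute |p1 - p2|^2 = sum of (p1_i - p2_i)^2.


p1 - p2 = (2, -7, -6)
|p1 - p2|^2 = 2^2 + (-7)^2 + (-6)^2
= 4 + 49 + 36
= 89


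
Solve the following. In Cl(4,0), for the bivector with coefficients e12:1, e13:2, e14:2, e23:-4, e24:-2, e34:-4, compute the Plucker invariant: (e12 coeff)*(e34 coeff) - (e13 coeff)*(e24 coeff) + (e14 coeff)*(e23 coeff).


Plucker relation: af - be + cd
a*f = 1*(-4) = -4
b*e = 2*(-2) = -4
c*d = 2*(-4) = -8
af - be + cd = -4 - (-4) + (-8)
= -8


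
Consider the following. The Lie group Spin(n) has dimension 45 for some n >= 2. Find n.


dim Spin(n) = dim so(n) = n(n-1)/2.
Solve n(n-1)/2 = 45, i.e. n^2 - n - 90 = 0.
Discriminant = 1 + 8*45 = 361
n = (1 + sqrt(361))/2 = (1 + 19)/2 = 10


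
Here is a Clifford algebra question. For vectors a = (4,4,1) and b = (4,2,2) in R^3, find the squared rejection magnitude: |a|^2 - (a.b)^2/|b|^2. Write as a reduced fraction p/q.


|a|^2 = 4^2 + 4^2 + 1^2 = 33
|b|^2 = 4^2 + 2^2 + 2^2 = 24
a . b = 4*4 + 4*2 + 1*2 = 26
(a.b)^2 = 26^2 = 676
|rej|^2 = 33 - 676/24
= (792 - 676)/24
= 116/24
In lowest terms: 29/6


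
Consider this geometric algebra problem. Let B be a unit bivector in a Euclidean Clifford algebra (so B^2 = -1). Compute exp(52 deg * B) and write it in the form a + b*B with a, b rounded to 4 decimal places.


For a unit bivector B with B^2 = -1, the exponential series gives
e^(theta*B) = cos(theta) + sin(theta)*B (the GA analogue of Euler's formula).
theta = 52 degrees = 0.907571 rad
cos(52 deg) = 0.6157
sin(52 deg) = 0.7880
exp(theta*B) = 0.6157 + 0.7880*B


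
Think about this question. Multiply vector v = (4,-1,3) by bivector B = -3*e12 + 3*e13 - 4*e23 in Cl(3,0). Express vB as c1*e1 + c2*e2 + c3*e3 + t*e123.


vB has grade-1 (vector) and grade-3 (trivector) parts: vB = (v _| B) + (v ^ B).
Vector part <vB>_1:
  e1: -v2*b12 - v3*b13 = -(-1)*(-3) - (3)*(3) = -12
  e2: v1*b12 - v3*b23 = (4)*(-3) - (3)*(-4) = 0
  e3: v1*b13 + v2*b23 = (4)*(3) + (-1)*(-4) = 16
Trivector part <vB>_3:
  e123: v1*b23 - v2*b13 + v3*b12 = (4)*(-4) - (-1)*(3) + (3)*(-3) = -22
vB = -12*e1 + 0*e2 + 16*e3 - 22*e123


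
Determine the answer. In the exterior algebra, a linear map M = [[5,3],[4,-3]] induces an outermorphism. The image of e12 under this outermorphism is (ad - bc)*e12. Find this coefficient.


The outermorphism of a linear map f sends e1^e2 to f(e1)^f(e2).
f(e1) = 5*e1 + 4*e2
f(e2) = 3*e1 - 3*e2
f(e1) ^ f(e2) = (5*e1 + 4*e2) ^ (3*e1 - 3*e2)
= 5*(-3)*e12 + 4*3*e21
= (-15 - 12)*e12
= -27*e12
Coefficient = -27


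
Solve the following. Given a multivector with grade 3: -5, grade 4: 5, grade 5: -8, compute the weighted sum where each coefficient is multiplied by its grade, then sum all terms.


Grade-weighted sum = sum of grade_k * coefficient_k
3*(-5) = -15
4*5 = 20
5*(-8) = -40
Total = -15 + 20 + (-40) = -35


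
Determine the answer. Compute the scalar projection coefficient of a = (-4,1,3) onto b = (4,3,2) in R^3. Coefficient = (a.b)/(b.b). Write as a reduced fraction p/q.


Projection coefficient = (a . b) / (b . b)
a . b = (-4)*4 + 1*3 + 3*2
= -16 + 3 + 6 = -7
b . b = 4^2 + 3^2 + 2^2
= 16 + 9 + 4 = 29
Coefficient = -7/29
In lowest terms: -7/29


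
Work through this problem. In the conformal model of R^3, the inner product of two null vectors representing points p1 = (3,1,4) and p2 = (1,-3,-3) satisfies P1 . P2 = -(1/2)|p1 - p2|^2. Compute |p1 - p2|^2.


p1 - p2 = (2, 4, 7)
|p1 - p2|^2 = 2^2 + 4^2 + 7^2
= 4 + 16 + 49
= 69


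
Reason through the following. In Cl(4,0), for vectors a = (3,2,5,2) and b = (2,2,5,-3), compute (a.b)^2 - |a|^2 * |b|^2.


a . b = 3*2 + 2*2 + 5*5 + 2*(-3)
= 6 + 4 + 25 + (-6) = 29
|a|^2 = 3^2 + 2^2 + 5^2 + 2^2 = 42
|b|^2 = 2^2 + 2^2 + 5^2 + (-3)^2 = 42
(a.b)^2 = 29^2 = 841
|a|^2 * |b|^2 = 42 * 42 = 1764
Result = 841 - 1764 = -923


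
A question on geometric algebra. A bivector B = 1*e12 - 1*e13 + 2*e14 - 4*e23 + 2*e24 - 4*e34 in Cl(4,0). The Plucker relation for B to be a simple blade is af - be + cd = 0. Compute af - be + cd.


Plucker relation: af - be + cd
a*f = 1*(-4) = -4
b*e = (-1)*2 = -2
c*d = 2*(-4) = -8
af - be + cd = -4 - (-2) + (-8)
= -10


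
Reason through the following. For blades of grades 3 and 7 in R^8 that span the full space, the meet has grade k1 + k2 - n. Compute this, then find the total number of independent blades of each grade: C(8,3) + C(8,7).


Meet grade = grade(A) + grade(B) - n
= 3 + 7 - 8 = 2
C(8,3) = 56
C(8,7) = 8
dim_A + dim_B = 56 + 8 = 64


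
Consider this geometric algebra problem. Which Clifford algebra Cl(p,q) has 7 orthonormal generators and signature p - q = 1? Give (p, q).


We need p + q = 7 and p - q = 1.
Adding: 2p = 7 + 1 = 8, so p = 4.
Then q = 7 - 4 = 3.
(p, q) = (4, 3)


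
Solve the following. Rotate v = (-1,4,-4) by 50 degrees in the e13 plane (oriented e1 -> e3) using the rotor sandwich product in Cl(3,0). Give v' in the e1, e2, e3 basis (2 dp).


Rotor R = cos(25deg) - sin(25deg)*e13
Rotation angle theta = 2 * 25 = 50 degrees in the e13 plane (e1 -> e3).
The component perpendicular to the plane (e2) is invariant: v'_2 = v2 = 4.00
cos(50deg) = 0.6428, sin(50deg) = 0.7660
v'_1 = v1*cos(theta) - v3*sin(theta) = -1*0.6428 - (-4)*0.7660 = 2.42
v'_3 = v1*sin(theta) + v3*cos(theta) = -1*0.7660 + (-4)*0.6428 = -3.34
v' = 2.42*e1 + 4.00*e2 - 3.34*e3


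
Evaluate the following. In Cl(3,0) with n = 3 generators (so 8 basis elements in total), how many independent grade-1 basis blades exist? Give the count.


Number of grade-k basis blades in Cl(p,q) with n = p + q is C(n, k).
n = 3 + 0 = 3
C(3, 1) = 3! / (1! * 2!)
= 6 / (1 * 2)
= 3


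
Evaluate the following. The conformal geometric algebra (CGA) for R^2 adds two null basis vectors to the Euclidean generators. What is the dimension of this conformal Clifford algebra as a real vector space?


The conformal model of R^2 uses Cl(3,1): the 2 Euclidean generators plus two extra orthogonal generators e+ (e+^2 = +1) and e- (e-^2 = -1), from which the null vectors e0, einf are built.
Number of generators m = 2 + 2 = 4.
dim Cl(p,q) = 2^m = 2^4 = 16


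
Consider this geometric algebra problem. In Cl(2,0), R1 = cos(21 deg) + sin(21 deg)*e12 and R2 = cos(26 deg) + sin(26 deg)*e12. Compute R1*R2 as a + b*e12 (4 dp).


Same-plane rotors commute and their half-angles add:
R1*R2 = cos(a1 + a2) + sin(a1 + a2)*e12.
a1 + a2 = 21 + 26 = 47 deg
cos(47 deg) = 0.6820
sin(47 deg) = 0.7314
R1*R2 = 0.6820 + 0.7314*e12


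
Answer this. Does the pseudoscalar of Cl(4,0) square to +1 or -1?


The pseudoscalar I = e1...e_n (product of all n generators) of Cl(p,q) satisfies I^2 = (-1)^(q + n(n-1)/2).
p = 4, q = 0, n = p + q = 4
n(n-1)/2 = 4 * 3 / 2 = 6
Exponent = q + n(n-1)/2 = 0 + 6 = 6
I^2 = (-1)^6 = +1


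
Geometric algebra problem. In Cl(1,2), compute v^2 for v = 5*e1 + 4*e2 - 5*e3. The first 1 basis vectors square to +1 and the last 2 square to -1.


v^2 = sum of c_i^2 * e_i^2
Positive signature terms (e_i^2 = +1): 5^2 = 25
Negative signature terms (e_j^2 = -1): 4^2 + (-5)^2 = 41
v^2 = 25 - 41 = -16


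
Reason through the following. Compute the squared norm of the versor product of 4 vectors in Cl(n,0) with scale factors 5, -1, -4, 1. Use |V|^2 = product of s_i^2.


Each vector v_i has |v_i|^2 = s_i^2
Squared scales: 5^2 = 25, (-1)^2 = 1, (-4)^2 = 16, 1^2 = 1
|V|^2 = 25 * 1 * 16 * 1
= 400


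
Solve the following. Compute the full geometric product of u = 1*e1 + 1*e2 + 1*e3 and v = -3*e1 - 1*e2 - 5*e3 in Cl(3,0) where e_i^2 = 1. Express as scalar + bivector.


In Cl(3,0): e_i^2 = 1, e_ie_j = -e_je_i for i != j.
Scalar part = u . v = 1*(-3) + 1*(-1) + 1*(-5)
= -3 + (-1) + (-5) = -9
e12 coeff = 1*(-1) - 1*(-3) = -1 - (-3) = 2
e13 coeff = 1*(-5) - 1*(-3) = -5 - (-3) = -2
e23 coeff = 1*(-5) - 1*(-1) = -5 - (-1) = -4
uv = -9 + 2*e12 - 2*e13 - 4*e23


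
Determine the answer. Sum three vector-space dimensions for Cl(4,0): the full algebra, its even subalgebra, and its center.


n = 4 + 0 = 4
Total dim = 2^4 = 16
Even subalgebra dim = 2^3 = 8
n is even, so center dim = 1
Sum = 16 + 8 + 1 = 25


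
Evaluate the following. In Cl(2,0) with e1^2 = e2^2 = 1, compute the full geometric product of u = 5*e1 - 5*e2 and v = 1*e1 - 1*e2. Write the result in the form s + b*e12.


Expand: (5*e1 - 5*e2)(1*e1 - 1*e2)
= 5*1*e1e1 + 5*(-1)*e1e2 + (-5)*1*e2e1 + (-5)*(-1)*e2e2
Using e1^2 = e2^2 = 1, e2e1 = -e1e2:
Scalar part s = 5*1 + (-5)*(-1) = 5 + 5 = 10
Bivector part b = 5*(-1) - (-5)*1 = -5 - (-5) = 0
uv = 10 + 0*e12


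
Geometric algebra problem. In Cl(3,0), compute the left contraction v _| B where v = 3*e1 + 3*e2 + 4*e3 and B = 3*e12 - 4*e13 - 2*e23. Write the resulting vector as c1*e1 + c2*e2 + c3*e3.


Left contraction v _| B = <vB>_1 (grade-1 part of the geometric product vB).
Using e1_|e12 = e2, e2_|e12 = -e1, e1_|e13 = e3, e3_|e13 = -e1, e2_|e23 = e3, e3_|e23 = -e2:
e1 coeff: -v2*b12 - v3*b13 = -(3)*(3) - (4)*(-4) = 7
e2 coeff: v1*b12 - v3*b23 = (3)*(3) - (4)*(-2) = 17
e3 coeff: v1*b13 + v2*b23 = (3)*(-4) + (3)*(-2) = -18
v _| B = 7*e1 + 17*e2 - 18*e3


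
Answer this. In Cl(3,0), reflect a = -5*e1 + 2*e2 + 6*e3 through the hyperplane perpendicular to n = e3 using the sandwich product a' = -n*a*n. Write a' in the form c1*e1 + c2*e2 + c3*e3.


Reflection formula: a' = -n*a*n, with n = e3 (unit vector, n^2 = 1).
For reflection through hyperplane perp to e3:
The component along e3 flips sign, others stay.
a = (-5, 2, 6)
a' = (-5, 2, -6)
a' = -5*e1 + 2*e2 - 6*e3


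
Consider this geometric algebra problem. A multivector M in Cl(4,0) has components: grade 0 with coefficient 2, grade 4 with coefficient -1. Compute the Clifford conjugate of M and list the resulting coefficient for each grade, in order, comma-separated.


Clifford conjugate sign for grade k: (-1)^(k(k+1)/2)
Grade 0: (-1)^(0*1/2) = (-1)^0 = 1, coeff 2 -> 2
Grade 4: (-1)^(4*5/2) = (-1)^10 = 1, coeff -1 -> -1
Conjugated coefficients: 2, -1


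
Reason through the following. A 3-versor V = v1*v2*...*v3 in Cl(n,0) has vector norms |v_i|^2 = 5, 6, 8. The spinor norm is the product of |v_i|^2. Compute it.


Spinor norm N(V) = |v1|^2 * |v2|^2 * ... * |v3|^2
= 5 * 6 * 8
Running product: 5, 30, 240
N(V) = 240


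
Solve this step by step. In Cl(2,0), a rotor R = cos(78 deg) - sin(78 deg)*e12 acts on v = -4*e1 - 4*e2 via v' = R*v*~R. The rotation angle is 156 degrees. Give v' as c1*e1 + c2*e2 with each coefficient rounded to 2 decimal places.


Rotor R = cos(78deg) - sin(78deg)*e12
Rotation angle theta = 2 * 78 = 156 degrees
v' = R*v*~R rotates v by theta.
cos(156deg) = -0.9135, sin(156deg) = 0.4067
v'_1 = -4*cos(156deg) - (-4)*sin(156deg)
= -4*(-0.9135) - (-4)*0.4067
= 5.28
v'_2 = -4*sin(156deg) + (-4)*cos(156deg)
= -4*0.4067 + (-4)*(-0.9135)
= 2.03
v' = 5.28*e1 + 2.03*e2


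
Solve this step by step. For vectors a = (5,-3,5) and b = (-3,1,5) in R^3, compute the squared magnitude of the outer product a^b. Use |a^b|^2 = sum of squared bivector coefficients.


a wedge b = (a1*b2 - a2*b1)*e12 + (a1*b3 - a3*b1)*e13 + (a2*b3 - a3*b2)*e23
e12 coeff: 5*1 - (-3)*(-3) = 5 - 9 = -4
e13 coeff: 5*5 - 5*(-3) = 25 - (-15) = 40
e23 coeff: (-3)*5 - 5*1 = -15 - 5 = -20
|a wedge b|^2 = (-4)^2 + 40^2 + (-20)^2
= 16 + 1600 + 400
= 2016


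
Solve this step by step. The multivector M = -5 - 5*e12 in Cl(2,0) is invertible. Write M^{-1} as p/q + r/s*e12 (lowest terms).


M = -5 - 5*e12, where e12^2 = -1.
Since M commutes with its reverse ~M = a - b*e12, M * ~M = a^2 - b^2*e12^2 = a^2 + b^2.
So M^{-1} = ~M / (a^2 + b^2) = (a - b*e12)/(a^2 + b^2).
a^2 + b^2 = 25 + 25 = 50
Scalar part = -5/50 = -1/10
Bivector coeff = 5/50 = 1/10
M^{-1} = -1/10 + 1/10*e12


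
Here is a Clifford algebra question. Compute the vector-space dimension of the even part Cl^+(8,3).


Even subalgebra dimension = 2^(n-1)
n = 8 + 3 = 11
2^(11 - 1) = 2^10 = 1024
Verification: sum of C(11,k) for even k = 1 + 55 + 330 + 462 + 165 + 11 = 1024
Result = 1024


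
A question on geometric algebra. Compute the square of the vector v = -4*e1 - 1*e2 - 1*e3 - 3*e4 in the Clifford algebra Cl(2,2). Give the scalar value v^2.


v^2 = sum of c_i^2 * e_i^2
Positive signature terms (e_i^2 = +1): (-4)^2 + (-1)^2 = 17
Negative signature terms (e_j^2 = -1): (-1)^2 + (-3)^2 = 10
v^2 = 17 - 10 = 7


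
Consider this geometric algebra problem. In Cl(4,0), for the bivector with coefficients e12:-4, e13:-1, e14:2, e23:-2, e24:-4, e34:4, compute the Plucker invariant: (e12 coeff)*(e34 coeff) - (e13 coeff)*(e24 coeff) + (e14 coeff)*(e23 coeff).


Plucker relation: af - be + cd
a*f = (-4)*4 = -16
b*e = (-1)*(-4) = 4
c*d = 2*(-2) = -4
af - be + cd = -16 - 4 + (-4)
= -24


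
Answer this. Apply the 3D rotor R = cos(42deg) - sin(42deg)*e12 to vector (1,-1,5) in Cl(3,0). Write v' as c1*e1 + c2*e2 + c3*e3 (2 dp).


Rotor R = cos(42deg) - sin(42deg)*e12
Rotation angle theta = 2 * 42 = 84 degrees in the e12 plane (e1 -> e2).
The component perpendicular to the plane (e3) is invariant: v'_3 = v3 = 5.00
cos(84deg) = 0.1045, sin(84deg) = 0.9945
v'_1 = v1*cos(theta) - v2*sin(theta) = 1*0.1045 - (-1)*0.9945 = 1.10
v'_2 = v1*sin(theta) + v2*cos(theta) = 1*0.9945 + (-1)*0.1045 = 0.89
v' = 1.10*e1 + 0.89*e2 + 5.00*e3


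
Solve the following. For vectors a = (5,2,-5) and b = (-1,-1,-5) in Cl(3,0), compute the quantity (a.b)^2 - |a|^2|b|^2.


a . b = 5*(-1) + 2*(-1) + (-5)*(-5)
= -5 + (-2) + 25 = 18
|a|^2 = 5^2 + 2^2 + (-5)^2 = 54
|b|^2 = (-1)^2 + (-1)^2 + (-5)^2 = 27
(a.b)^2 = 18^2 = 324
|a|^2 * |b|^2 = 54 * 27 = 1458
Result = 324 - 1458 = -1134


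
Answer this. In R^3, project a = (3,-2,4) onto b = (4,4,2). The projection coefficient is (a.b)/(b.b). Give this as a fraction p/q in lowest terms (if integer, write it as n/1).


Projection coefficient = (a . b) / (b . b)
a . b = 3*4 + (-2)*4 + 4*2
= 12 + (-8) + 8 = 12
b . b = 4^2 + 4^2 + 2^2
= 16 + 16 + 4 = 36
Coefficient = 12/36
In lowest terms: 1/3


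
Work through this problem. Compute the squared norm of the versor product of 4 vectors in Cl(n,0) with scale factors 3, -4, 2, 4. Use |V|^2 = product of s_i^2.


Each vector v_i has |v_i|^2 = s_i^2
Squared scales: 3^2 = 9, (-4)^2 = 16, 2^2 = 4, 4^2 = 16
|V|^2 = 9 * 16 * 4 * 16
= 9216


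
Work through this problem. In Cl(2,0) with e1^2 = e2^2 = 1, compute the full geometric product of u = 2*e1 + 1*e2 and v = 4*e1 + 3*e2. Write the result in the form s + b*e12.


Expand: (2*e1 + 1*e2)(4*e1 + 3*e2)
= 2*4*e1e1 + 2*3*e1e2 + 1*4*e2e1 + 1*3*e2e2
Using e1^2 = e2^2 = 1, e2e1 = -e1e2:
Scalar part s = 2*4 + 1*3 = 8 + 3 = 11
Bivector part b = 2*3 - 1*4 = 6 - 4 = 2
uv = 11 + 2*e12


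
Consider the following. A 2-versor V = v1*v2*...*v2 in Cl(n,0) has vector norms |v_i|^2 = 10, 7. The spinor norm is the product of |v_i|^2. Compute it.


Spinor norm N(V) = |v1|^2 * |v2|^2 * ... * |v2|^2
= 10 * 7
Running product: 10, 70
N(V) = 70


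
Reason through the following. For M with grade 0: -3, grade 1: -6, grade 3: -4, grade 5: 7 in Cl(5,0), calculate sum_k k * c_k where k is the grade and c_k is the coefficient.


Grade-weighted sum = sum of grade_k * coefficient_k
0*(-3) = 0
1*(-6) = -6
3*(-4) = -12
5*7 = 35
Total = 0 + (-6) + (-12) + 35 = 17


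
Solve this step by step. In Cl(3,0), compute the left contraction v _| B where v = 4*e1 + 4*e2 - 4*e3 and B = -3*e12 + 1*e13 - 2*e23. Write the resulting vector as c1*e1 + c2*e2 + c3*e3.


Left contraction v _| B = <vB>_1 (grade-1 part of the geometric product vB).
Using e1_|e12 = e2, e2_|e12 = -e1, e1_|e13 = e3, e3_|e13 = -e1, e2_|e23 = e3, e3_|e23 = -e2:
e1 coeff: -v2*b12 - v3*b13 = -(4)*(-3) - (-4)*(1) = 16
e2 coeff: v1*b12 - v3*b23 = (4)*(-3) - (-4)*(-2) = -20
e3 coeff: v1*b13 + v2*b23 = (4)*(1) + (4)*(-2) = -4
v _| B = 16*e1 - 20*e2 - 4*e3


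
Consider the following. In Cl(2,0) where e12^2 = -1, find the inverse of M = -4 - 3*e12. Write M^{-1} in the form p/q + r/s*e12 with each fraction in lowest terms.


M = -4 - 3*e12, where e12^2 = -1.
Since M commutes with its reverse ~M = a - b*e12, M * ~M = a^2 - b^2*e12^2 = a^2 + b^2.
So M^{-1} = ~M / (a^2 + b^2) = (a - b*e12)/(a^2 + b^2).
a^2 + b^2 = 16 + 9 = 25
Scalar part = -4/25 = -4/25
Bivector coeff = 3/25 = 3/25
M^{-1} = -4/25 + 3/25*e12


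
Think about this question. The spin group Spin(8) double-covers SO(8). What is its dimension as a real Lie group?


Spin(n) double-covers SO(n); both have Lie algebra so(n) of dimension n(n-1)/2.
n = 8
n(n-1) = 8 * 7 = 56
dim Spin(8) = 56/2 = 28


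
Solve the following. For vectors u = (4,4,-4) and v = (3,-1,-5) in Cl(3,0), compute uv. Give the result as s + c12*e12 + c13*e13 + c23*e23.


In Cl(3,0): e_i^2 = 1, e_ie_j = -e_je_i for i != j.
Scalar part = u . v = 4*3 + 4*(-1) + (-4)*(-5)
= 12 + (-4) + 20 = 28
e12 coeff = 4*(-1) - 4*3 = -4 - 12 = -16
e13 coeff = 4*(-5) - (-4)*3 = -20 - (-12) = -8
e23 coeff = 4*(-5) - (-4)*(-1) = -20 - 4 = -24
uv = 28 - 16*e12 - 8*e13 - 24*e23


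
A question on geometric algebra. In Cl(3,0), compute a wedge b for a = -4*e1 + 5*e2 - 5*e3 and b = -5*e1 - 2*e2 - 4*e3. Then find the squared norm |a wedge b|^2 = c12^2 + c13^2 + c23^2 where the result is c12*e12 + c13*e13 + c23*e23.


a wedge b = (a1*b2 - a2*b1)*e12 + (a1*b3 - a3*b1)*e13 + (a2*b3 - a3*b2)*e23
e12 coeff: (-4)*(-2) - 5*(-5) = 8 - (-25) = 33
e13 coeff: (-4)*(-4) - (-5)*(-5) = 16 - 25 = -9
e23 coeff: 5*(-4) - (-5)*(-2) = -20 - 10 = -30
|a wedge b|^2 = 33^2 + (-9)^2 + (-30)^2
= 1089 + 81 + 900
= 2070


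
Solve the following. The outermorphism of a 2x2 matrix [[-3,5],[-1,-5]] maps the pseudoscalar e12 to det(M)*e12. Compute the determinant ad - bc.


The outermorphism of a linear map f sends e1^e2 to f(e1)^f(e2).
f(e1) = -3*e1 - 1*e2
f(e2) = 5*e1 - 5*e2
f(e1) ^ f(e2) = (-3*e1 - 1*e2) ^ (5*e1 - 5*e2)
= (-3)*(-5)*e12 + (-1)*5*e21
= (15 - (-5))*e12
= 20*e12
Coefficient = 20


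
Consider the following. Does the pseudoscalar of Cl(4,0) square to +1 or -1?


The pseudoscalar I = e1...e_n (product of all n generators) of Cl(p,q) satisfies I^2 = (-1)^(q + n(n-1)/2).
p = 4, q = 0, n = p + q = 4
n(n-1)/2 = 4 * 3 / 2 = 6
Exponent = q + n(n-1)/2 = 0 + 6 = 6
I^2 = (-1)^6 = +1


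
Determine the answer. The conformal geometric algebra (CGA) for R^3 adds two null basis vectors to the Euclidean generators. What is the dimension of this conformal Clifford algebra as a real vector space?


The conformal model of R^3 uses Cl(4,1): the 3 Euclidean generators plus two extra orthogonal generators e+ (e+^2 = +1) and e- (e-^2 = -1), from which the null vectors e0, einf are built.
Number of generators m = 3 + 2 = 5.
dim Cl(p,q) = 2^m = 2^5 = 32


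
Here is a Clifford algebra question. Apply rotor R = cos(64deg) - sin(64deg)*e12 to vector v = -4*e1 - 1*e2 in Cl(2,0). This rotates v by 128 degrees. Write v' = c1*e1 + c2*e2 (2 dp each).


Rotor R = cos(64deg) - sin(64deg)*e12
Rotation angle theta = 2 * 64 = 128 degrees
v' = R*v*~R rotates v by theta.
cos(128deg) = -0.6157, sin(128deg) = 0.7880
v'_1 = -4*cos(128deg) - (-1)*sin(128deg)
= -4*(-0.6157) - (-1)*0.7880
= 3.25
v'_2 = -4*sin(128deg) + (-1)*cos(128deg)
= -4*0.7880 + (-1)*(-0.6157)
= -2.54
v' = 3.25*e1 - 2.54*e2


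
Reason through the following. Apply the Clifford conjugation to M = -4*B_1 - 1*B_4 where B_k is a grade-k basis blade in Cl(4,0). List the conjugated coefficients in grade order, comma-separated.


Clifford conjugate sign for grade k: (-1)^(k(k+1)/2)
Grade 1: (-1)^(1*2/2) = (-1)^1 = -1, coeff -4 -> 4
Grade 4: (-1)^(4*5/2) = (-1)^10 = 1, coeff -1 -> -1
Conjugated coefficients: 4, -1


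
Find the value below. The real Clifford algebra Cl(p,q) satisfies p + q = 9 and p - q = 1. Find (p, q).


We need p + q = 9 and p - q = 1.
Adding: 2p = 9 + 1 = 10, so p = 5.
Then q = 9 - 5 = 4.
(p, q) = (5, 4)


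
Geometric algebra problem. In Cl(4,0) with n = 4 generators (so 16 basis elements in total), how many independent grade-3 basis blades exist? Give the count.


Number of grade-k basis blades in Cl(p,q) with n = p + q is C(n, k).
n = 4 + 0 = 4
C(4, 3) = 4! / (3! * 1!)
= 24 / (6 * 1)
= 4


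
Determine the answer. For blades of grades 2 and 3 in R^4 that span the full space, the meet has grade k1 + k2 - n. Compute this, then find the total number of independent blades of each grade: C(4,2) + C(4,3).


Meet grade = grade(A) + grade(B) - n
= 2 + 3 - 4 = 1
C(4,2) = 6
C(4,3) = 4
dim_A + dim_B = 6 + 4 = 10


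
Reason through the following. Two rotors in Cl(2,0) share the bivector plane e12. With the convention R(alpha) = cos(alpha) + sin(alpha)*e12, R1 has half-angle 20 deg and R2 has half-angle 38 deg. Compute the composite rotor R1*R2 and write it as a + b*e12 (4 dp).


Same-plane rotors commute and their half-angles add:
R1*R2 = cos(a1 + a2) + sin(a1 + a2)*e12.
a1 + a2 = 20 + 38 = 58 deg
cos(58 deg) = 0.5299
sin(58 deg) = 0.8480
R1*R2 = 0.5299 + 0.8480*e12


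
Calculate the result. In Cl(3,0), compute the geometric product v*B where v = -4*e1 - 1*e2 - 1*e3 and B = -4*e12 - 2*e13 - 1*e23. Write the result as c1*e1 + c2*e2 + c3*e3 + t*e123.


vB has grade-1 (vector) and grade-3 (trivector) parts: vB = (v _| B) + (v ^ B).
Vector part <vB>_1:
  e1: -v2*b12 - v3*b13 = -(-1)*(-4) - (-1)*(-2) = -6
  e2: v1*b12 - v3*b23 = (-4)*(-4) - (-1)*(-1) = 15
  e3: v1*b13 + v2*b23 = (-4)*(-2) + (-1)*(-1) = 9
Trivector part <vB>_3:
  e123: v1*b23 - v2*b13 + v3*b12 = (-4)*(-1) - (-1)*(-2) + (-1)*(-4) = 6
vB = -6*e1 + 15*e2 + 9*e3 + 6*e123


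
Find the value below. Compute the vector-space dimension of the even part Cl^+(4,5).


Even subalgebra dimension = 2^(n-1)
n = 4 + 5 = 9
2^(9 - 1) = 2^8 = 256
Verification: sum of C(9,k) for even k = 1 + 36 + 126 + 84 + 9 = 256
Result = 256


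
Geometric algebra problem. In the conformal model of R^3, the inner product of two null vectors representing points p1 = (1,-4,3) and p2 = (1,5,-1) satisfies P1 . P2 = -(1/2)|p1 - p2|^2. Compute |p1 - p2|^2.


p1 - p2 = (0, -9, 4)
|p1 - p2|^2 = 0^2 + (-9)^2 + 4^2
= 0 + 81 + 16
= 97


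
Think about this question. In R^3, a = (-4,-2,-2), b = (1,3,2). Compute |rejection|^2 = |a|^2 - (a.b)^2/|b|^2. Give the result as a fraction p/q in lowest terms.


|a|^2 = (-4)^2 + (-2)^2 + (-2)^2 = 24
|b|^2 = 1^2 + 3^2 + 2^2 = 14
a . b = (-4)*1 + (-2)*3 + (-2)*2 = -14
(a.b)^2 = (-14)^2 = 196
|rej|^2 = 24 - 196/14
= (336 - 196)/14
= 140/14
In lowest terms: 10/1


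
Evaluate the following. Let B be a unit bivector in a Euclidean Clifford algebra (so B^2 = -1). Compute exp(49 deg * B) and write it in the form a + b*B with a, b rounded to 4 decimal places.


For a unit bivector B with B^2 = -1, the exponential series gives
e^(theta*B) = cos(theta) + sin(theta)*B (the GA analogue of Euler's formula).
theta = 49 degrees = 0.855211 rad
cos(49 deg) = 0.6561
sin(49 deg) = 0.7547
exp(theta*B) = 0.6561 + 0.7547*B


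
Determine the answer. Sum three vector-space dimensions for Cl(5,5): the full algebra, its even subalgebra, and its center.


n = 5 + 5 = 10
Total dim = 2^10 = 1024
Even subalgebra dim = 2^9 = 512
n is even, so center dim = 1
Sum = 1024 + 512 + 1 = 1537


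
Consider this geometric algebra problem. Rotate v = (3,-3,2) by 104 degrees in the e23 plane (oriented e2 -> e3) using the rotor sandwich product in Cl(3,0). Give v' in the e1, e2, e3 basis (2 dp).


Rotor R = cos(52deg) - sin(52deg)*e23
Rotation angle theta = 2 * 52 = 104 degrees in the e23 plane (e2 -> e3).
The component perpendicular to the plane (e1) is invariant: v'_1 = v1 = 3.00
cos(104deg) = -0.2419, sin(104deg) = 0.9703
v'_2 = v2*cos(theta) - v3*sin(theta) = -3*(-0.2419) - 2*0.9703 = -1.21
v'_3 = v2*sin(theta) + v3*cos(theta) = -3*0.9703 + 2*(-0.2419) = -3.39
v' = 3.00*e1 - 1.21*e2 - 3.39*e3


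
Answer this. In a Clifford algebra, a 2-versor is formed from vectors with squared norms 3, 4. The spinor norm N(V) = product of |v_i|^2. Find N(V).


Spinor norm N(V) = |v1|^2 * |v2|^2 * ... * |v2|^2
= 3 * 4
Running product: 3, 12
N(V) = 12


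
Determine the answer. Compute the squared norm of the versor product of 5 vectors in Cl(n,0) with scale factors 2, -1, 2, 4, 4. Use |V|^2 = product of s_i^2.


Each vector v_i has |v_i|^2 = s_i^2
Squared scales: 2^2 = 4, (-1)^2 = 1, 2^2 = 4, 4^2 = 16, 4^2 = 16
|V|^2 = 4 * 1 * 4 * 16 * 16
= 4096
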